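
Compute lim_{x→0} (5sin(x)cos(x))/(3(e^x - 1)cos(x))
Both numerator and denominator → 0 as x → 0; this is a 0/0 indeterminate form.
Expand each to leading order near x = 0: numerator ~ 5·x, denominator ~ 3·x.
The limit of the ratio is 5/3.

Final answer: 5/3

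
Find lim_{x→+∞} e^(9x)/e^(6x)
This is an ∞/∞ indeterminate form as x → +∞.
Rewrite e^(9x)/e^(6x) = e^((9−6)x) = e^(3x); the exponent coefficient is 3 > 0 so e^(3x) → ∞.
Limit = ∞.

Final answer: ∞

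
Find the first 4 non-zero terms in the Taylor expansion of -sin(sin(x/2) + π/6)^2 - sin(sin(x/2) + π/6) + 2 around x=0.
7·√(3)·x^3/96 - x^2/16 - √(3)·x/2 + 5/4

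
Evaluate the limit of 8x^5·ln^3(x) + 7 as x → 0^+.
The product is a 0·∞ indeterminate form at x → 0⁺.
Rewrite the product as 8·ln^3(x) / x^(-5) and apply L'Hôpital, or use the standard hierarchy x^(-5) ≫ |ln x|^3 as x → 0⁺.
The indeterminate product → 0, so the limit = 7.

Final answer: 7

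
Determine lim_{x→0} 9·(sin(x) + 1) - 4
Direct substitution at x = 0 gives 5.

Final answer: 5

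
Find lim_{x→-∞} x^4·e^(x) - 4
The product is a 0·∞ indeterminate form at x → -∞.
Rewrite the product as x^4 / e^(-x) (an ∞/∞ form) and apply L'Hôpital, or use the standard hierarchy e^(|x|) ≫ |x^4| as x → -∞.
The indeterminate product → 0, so the limit = -4.

Final answer: -4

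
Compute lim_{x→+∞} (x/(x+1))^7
As x → +∞: x/(x+1) = 1/(1 + 1/x) → 1, and the 7th power of a limit-1 base also → 1.
Limit = 1.

Final answer: 1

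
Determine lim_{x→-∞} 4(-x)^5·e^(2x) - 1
The product is a 0·∞ indeterminate form at x → -∞.
Rewrite the product as 4(-x)^5 / e^(-2x) (an ∞/∞ form) and apply L'Hôpital, or use the standard hierarchy e^(2|x|) ≫ |(-x)^5| as x → -∞.
The indeterminate product → 0, so the limit = -1.

Final answer: -1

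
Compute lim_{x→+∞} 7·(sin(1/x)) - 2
Evaluate the dominant behaviour as x → +∞; each term tends to a finite value or vanishes.
Limit = -2.

Final answer: -2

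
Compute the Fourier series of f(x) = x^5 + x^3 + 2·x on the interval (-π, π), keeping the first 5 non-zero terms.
(-38·π^2 + 2·π^4 + 232)·sin(x) + (-π^4 - 8 + 4·π^2)·sin(2·x) + (-22·π^2/27 + 152/81 + 2·π^4/3)·sin(3·x) + (-π^4/2 - 67/64 + π^2/8)·sin(4·x) + (488/625 + 2·π^2/25 + 2·π^4/5)·sin(5·x)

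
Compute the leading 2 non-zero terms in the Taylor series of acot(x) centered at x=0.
-x + π/2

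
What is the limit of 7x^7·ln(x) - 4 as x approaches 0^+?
The product is a 0·∞ indeterminate form at x → 0⁺.
Rewrite the product as 7·ln(x) / x^(-7) and apply L'Hôpital, or use the standard hierarchy x^(-7) ≫ |ln x| as x → 0⁺.
The indeterminate product → 0, so the limit = -4.

Final answer: -4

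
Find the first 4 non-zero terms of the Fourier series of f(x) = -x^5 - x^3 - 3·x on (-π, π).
(-234 - 2·π^4 + 38·π^2)·sin(x) + (-4·π^2 + 9 + π^4)·sin(2·x) + (-2·π^4/3 - 206/81 + 22·π^2/27)·sin(3·x) + (-π^2/8 + 99/64 + π^4/2)·sin(4·x)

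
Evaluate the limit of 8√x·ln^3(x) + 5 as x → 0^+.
The product is a 0·∞ indeterminate form at x → 0⁺.
Rewrite the product as 8·ln^3(x) / x^(-1/2) and apply L'Hôpital, or use the standard hierarchy x^(-1/2) ≫ |ln x|^3 as x → 0⁺.
The indeterminate product → 0, so the limit = 5.

Final answer: 5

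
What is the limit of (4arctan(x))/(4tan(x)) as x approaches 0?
Both numerator and denominator → 0 as x → 0; this is a 0/0 indeterminate form.
Expand each to leading order near x = 0: numerator ~ 4·x, denominator ~ 4·x.
The limit of the ratio is 1.

Final answer: 1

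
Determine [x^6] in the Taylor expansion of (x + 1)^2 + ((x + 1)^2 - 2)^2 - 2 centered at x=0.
Expand to order 6: (x + 1)^2 + ((x + 1)^2 - 2)^2 - 2 = x^4 + 4·x^3 + 3·x^2 - 2·x + O(x^7).
The coefficient of x^6 is 0.

Final answer: 0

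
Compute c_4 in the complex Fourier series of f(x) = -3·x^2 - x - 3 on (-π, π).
Compute the real Fourier coefficients first: a_4 = -3/4, b_4 = 1/2.
Then c_4 = (a_4 − i·b_4)/2 = -3/8 - i/4.

Final answer: -3/8 - i/4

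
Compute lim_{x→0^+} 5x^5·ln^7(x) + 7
The product is a 0·∞ indeterminate form at x → 0⁺.
Rewrite the product as 5·ln^7(x) / x^(-5) and apply L'Hôpital, or use the standard hierarchy x^(-5) ≫ |ln x|^7 as x → 0⁺.
The indeterminate product → 0, so the limit = 7.

Final answer: 7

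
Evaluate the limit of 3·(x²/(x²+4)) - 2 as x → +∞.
Evaluate the dominant behaviour as x → +∞; each term tends to a finite value or vanishes.
Limit = 1.

Final answer: 1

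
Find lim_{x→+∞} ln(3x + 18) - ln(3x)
This is an ∞ − ∞ indeterminate form.
Combine the logarithms: ln(3x+18) − ln(3x) = ln((3x+18)/(3x)) = ln(1 + 18/(3x)) → ln(1) = 0.
Limit = 0.

Final answer: 0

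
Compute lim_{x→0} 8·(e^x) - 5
Direct substitution at x = 0 gives 3.

Final answer: 3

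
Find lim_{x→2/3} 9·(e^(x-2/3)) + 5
Direct substitution at x = 2/3 gives 14.

Final answer: 14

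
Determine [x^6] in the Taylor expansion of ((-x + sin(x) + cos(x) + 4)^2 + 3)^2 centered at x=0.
-49/9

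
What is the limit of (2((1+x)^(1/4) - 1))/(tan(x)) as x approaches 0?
Both numerator and denominator → 0 as x → 0; this is a 0/0 indeterminate form.
Expand each to leading order near x = 0: numerator ~ x/2, denominator ~ x.
The limit of the ratio is 1/2.

Final answer: 1/2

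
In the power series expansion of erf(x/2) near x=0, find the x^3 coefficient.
Expand to order 3: erf(x/2) = -x^3/(12·√(π)) + x/√(π) + O(x^4).
The coefficient of x^3 is -1/(12·√(π)).

Final answer: -1/(12·√(π))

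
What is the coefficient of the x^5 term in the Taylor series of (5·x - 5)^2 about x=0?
Expand to order 5: (5·x - 5)^2 = 25·x^2 - 50·x + 25 + O(x^6).
The coefficient of x^5 is 0.

Final answer: 0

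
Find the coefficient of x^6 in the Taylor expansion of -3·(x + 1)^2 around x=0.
Expand to order 6: -3·(x + 1)^2 = -3·x^2 - 6·x - 3 + O(x^7).
The coefficient of x^6 is 0.

Final answer: 0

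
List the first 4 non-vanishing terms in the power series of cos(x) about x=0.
-x^6/720 + x^4/24 - x^2/2 + 1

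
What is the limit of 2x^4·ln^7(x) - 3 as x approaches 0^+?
The product is a 0·∞ indeterminate form at x → 0⁺.
Rewrite the product as 2·ln^7(x) / x^(-4) and apply L'Hôpital, or use the standard hierarchy x^(-4) ≫ |ln x|^7 as x → 0⁺.
The indeterminate product → 0, so the limit = -3.

Final answer: -3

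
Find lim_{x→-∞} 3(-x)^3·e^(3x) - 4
The product is a 0·∞ indeterminate form at x → -∞.
Rewrite the product as 3(-x)^3 / e^(-3x) (an ∞/∞ form) and apply L'Hôpital, or use the standard hierarchy e^(3|x|) ≫ |(-x)^3| as x → -∞.
The indeterminate product → 0, so the limit = -4.

Final answer: -4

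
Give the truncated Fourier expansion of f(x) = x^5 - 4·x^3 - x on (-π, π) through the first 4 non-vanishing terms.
(-48·π^2 + 2·π^4 + 286)·sin(x) + (-π^4 - 25/2 + 9·π^2)·sin(2·x) + (-112·π^2/27 + 170/81 + 2·π^4/3)·sin(3·x) + (-π^4/2 - 31/64 + 21·π^2/8)·sin(4·x)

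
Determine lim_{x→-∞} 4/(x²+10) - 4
Evaluate the dominant behaviour as x → -∞; each term tends to a finite value or vanishes.
Limit = -4.

Final answer: -4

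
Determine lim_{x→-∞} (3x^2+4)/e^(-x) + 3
The quotient is an ∞/∞ indeterminate form as x → -∞.
Compare growth rates of the dominant terms (exponentials ≫ polynomials ≫ logarithms), or apply L'Hôpital's rule; the quotient → 0.
Adding the constant: 0 + 3 = 3. Limit = 3.

Final answer: 3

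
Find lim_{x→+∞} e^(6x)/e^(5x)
This is an ∞/∞ indeterminate form as x → +∞.
Rewrite e^(6x)/e^(5x) = e^((6−5)x) = e^(x); the exponent coefficient is 1 > 0 so e^(x) → ∞.
Limit = ∞.

Final answer: ∞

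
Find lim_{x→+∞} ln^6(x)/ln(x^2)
This is an ∞/∞ indeterminate form as x → +∞.
Write ln(x^2) = 2·ln(x), reducing the quotient to ln^5(x)/2 → ∞.
Limit = ∞.

Final answer: ∞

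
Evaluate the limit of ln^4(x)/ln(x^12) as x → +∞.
This is an ∞/∞ indeterminate form as x → +∞.
Write ln(x^12) = 12·ln(x), reducing the quotient to ln^3(x)/12 → ∞.
Limit = ∞.

Final answer: ∞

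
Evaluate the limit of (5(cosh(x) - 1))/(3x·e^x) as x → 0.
Both numerator and denominator → 0 as x → 0; this is a 0/0 indeterminate form.
Expand each to leading order near x = 0: numerator ~ 5·x^2/2, denominator ~ 3·x.
The limit of the ratio is 0.

Final answer: 0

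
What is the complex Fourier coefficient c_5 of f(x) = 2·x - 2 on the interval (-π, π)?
Compute the real Fourier coefficients first: a_5 = 0, b_5 = 4/5.
Then c_5 = (a_5 − i·b_5)/2 = -2·i/5.

Final answer: -2·i/5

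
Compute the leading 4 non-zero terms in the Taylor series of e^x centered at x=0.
x^3/6 + x^2/2 + x + 1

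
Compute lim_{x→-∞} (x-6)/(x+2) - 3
Evaluate the dominant behaviour as x → -∞; each term tends to a finite value or vanishes.
Limit = -2.

Final answer: -2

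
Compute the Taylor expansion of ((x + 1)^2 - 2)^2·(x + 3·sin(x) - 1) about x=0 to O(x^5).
17·x^4 + 7·x^3/2 - 18·x^2 + 8·x - 1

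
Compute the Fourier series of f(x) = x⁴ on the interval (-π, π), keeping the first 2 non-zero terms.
(48 - 8·π^2)·cos(x) + π^4/5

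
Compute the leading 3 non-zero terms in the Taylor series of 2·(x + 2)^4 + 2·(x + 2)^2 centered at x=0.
50·x^2 + 72·x + 40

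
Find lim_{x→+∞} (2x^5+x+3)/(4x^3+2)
This is an ∞/∞ indeterminate form as x → +∞.
Divide numerator and denominator by x^5 and let the lower-order terms vanish; the numerator's degree 5 exceeds the denominator's degree 3, so the quotient diverges.
Limit = ∞.

Final answer: ∞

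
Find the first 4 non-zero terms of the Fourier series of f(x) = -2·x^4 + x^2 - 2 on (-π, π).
(-100 + 16·π^2)·cos(x) + (7 - 4·π^2)·cos(2·x) + (-44/27 + 16·π^2/9)·cos(3·x) - 2·π^4/5 - 2 + π^2/3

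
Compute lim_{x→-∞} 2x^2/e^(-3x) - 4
The quotient is an ∞/∞ indeterminate form as x → -∞.
Compare growth rates of the dominant terms (exponentials ≫ polynomials ≫ logarithms), or apply L'Hôpital's rule; the quotient → 0.
Adding the constant: 0 - 4 = -4. Limit = -4.

Final answer: -4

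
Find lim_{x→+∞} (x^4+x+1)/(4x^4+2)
This is an ∞/∞ indeterminate form as x → +∞.
Divide numerator and denominator by x^4 and let the lower-order terms vanish; the leading terms give 1/4.
Limit = 1/4.

Final answer: 1/4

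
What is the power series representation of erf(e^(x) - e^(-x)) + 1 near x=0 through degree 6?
113·x^5/(30·√(π)) - 14·x^3/(3·√(π)) + 4·x/√(π) + 1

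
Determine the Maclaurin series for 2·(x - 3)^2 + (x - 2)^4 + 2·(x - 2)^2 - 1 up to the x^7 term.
x^4 - 8·x^3 + 28·x^2 - 52·x + 41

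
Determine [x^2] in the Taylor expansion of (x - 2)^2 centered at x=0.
Expand to order 2: (x - 2)^2 = x^2 - 4·x + 4 + O(x^3).
The coefficient of x^2 is 1.

Final answer: 1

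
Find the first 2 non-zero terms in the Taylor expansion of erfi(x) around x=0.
2·x^3/(3·√(π)) + 2·x/√(π)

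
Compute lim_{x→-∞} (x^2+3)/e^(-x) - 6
The quotient is an ∞/∞ indeterminate form as x → -∞.
Compare growth rates of the dominant terms (exponentials ≫ polynomials ≫ logarithms), or apply L'Hôpital's rule; the quotient → 0.
Adding the constant: 0 - 6 = -6. Limit = -6.

Final answer: -6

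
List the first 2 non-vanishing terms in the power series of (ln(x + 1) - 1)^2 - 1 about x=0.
2·x^2 - 2·x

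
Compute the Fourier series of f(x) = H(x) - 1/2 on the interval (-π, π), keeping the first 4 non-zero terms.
2·sin(x)/π + 2·sin(3·x)/(3·π) + 2·sin(5·x)/(5·π) + 2·sin(7·x)/(7·π)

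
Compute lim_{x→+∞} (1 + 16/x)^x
As x → +∞: this is the defining limit (1 + 16/x)^x → e^16.
Limit = e^(16).

Final answer: e^(16)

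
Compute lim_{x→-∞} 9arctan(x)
Evaluate the dominant behaviour as x → -∞; each term tends to a finite value or vanishes.
Limit = -9·π/2.

Final answer: -9·π/2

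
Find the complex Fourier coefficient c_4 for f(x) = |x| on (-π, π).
Compute the real Fourier coefficients first: a_4 = 0, b_4 = 0.
Then c_4 = (a_4 − i·b_4)/2 = 0.

Final answer: 0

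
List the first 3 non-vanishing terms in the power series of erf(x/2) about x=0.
x^5/(160·√(π)) - x^3/(12·√(π)) + x/√(π)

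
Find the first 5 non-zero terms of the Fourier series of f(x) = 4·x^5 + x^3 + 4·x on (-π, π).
(-158·π^2 + 8·π^4 + 956)·sin(x) + (-4·π^4 - 65/2 + 19·π^2)·sin(2·x) + (-142·π^2/27 + 500/81 + 8·π^4/3)·sin(3·x) + (-2·π^4 - 11/4 + 2·π^2)·sin(4·x) + (-22·π^2/25 + 1132/625 + 8·π^4/5)·sin(5·x)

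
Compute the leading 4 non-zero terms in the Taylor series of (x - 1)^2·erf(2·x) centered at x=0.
32·x^4/(3·√(π)) - 4·x^3/(3·√(π)) - 8·x^2/√(π) + 4·x/√(π)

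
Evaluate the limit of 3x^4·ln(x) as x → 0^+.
This is a 0·∞ indeterminate form at x → 0⁺.
Rewrite the product as 3·ln(x) / x^(-4) and apply L'Hôpital, or use the standard hierarchy x^(-4) ≫ |ln x| as x → 0⁺.
The indeterminate product → 0, so the limit = 0.

Final answer: 0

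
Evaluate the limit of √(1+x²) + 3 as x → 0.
Direct substitution at x = 0 gives 4.

Final answer: 4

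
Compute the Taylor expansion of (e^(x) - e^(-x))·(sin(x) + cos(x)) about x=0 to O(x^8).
x^7/315 - x^6/45 - x^5/15 - 2·x^3/3 + 2·x^2 + 2·x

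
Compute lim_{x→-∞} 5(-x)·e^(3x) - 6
The product is a 0·∞ indeterminate form at x → -∞.
Rewrite the product as 5(-x) / e^(-3x) (an ∞/∞ form) and apply L'Hôpital, or use the standard hierarchy e^(3|x|) ≫ |(-x)| as x → -∞.
The indeterminate product → 0, so the limit = -6.

Final answer: -6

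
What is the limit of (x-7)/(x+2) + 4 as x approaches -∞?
Evaluate the dominant behaviour as x → -∞; each term tends to a finite value or vanishes.
Limit = 5.

Final answer: 5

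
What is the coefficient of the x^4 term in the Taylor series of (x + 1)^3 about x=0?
Expand to order 4: (x + 1)^3 = x^3 + 3·x^2 + 3·x + 1 + O(x^5).
The coefficient of x^4 is 0.

Final answer: 0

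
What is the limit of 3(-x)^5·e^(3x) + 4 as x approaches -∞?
The product is a 0·∞ indeterminate form at x → -∞.
Rewrite the product as 3(-x)^5 / e^(-3x) (an ∞/∞ form) and apply L'Hôpital, or use the standard hierarchy e^(3|x|) ≫ |(-x)^5| as x → -∞.
The indeterminate product → 0, so the limit = 4.

Final answer: 4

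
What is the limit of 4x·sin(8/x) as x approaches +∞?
As x → +∞: let u = 8/x → 0⁺; then 4·x·sin(8/x) = 4·8·sin(u)/u → 4·8·1 = 32.
Limit = 32.

Final answer: 32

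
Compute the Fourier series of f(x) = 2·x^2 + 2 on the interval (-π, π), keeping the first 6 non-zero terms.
-8·cos(x) + 2·cos(2·x) - 8·cos(3·x)/9 + cos(4·x)/2 - 8·cos(5·x)/25 + 2 + 2·π^2/3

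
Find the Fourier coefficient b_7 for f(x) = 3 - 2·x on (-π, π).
b_7 = (1/π) ∫_{-π}^{π} f(x)·sin(7x) dx.
Evaluate the integral (use parity and integration by parts as needed): b_7 = -4/7.

Final answer: -4/7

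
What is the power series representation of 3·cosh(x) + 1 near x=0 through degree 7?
x^6/240 + x^4/8 + 3·x^2/2 + 4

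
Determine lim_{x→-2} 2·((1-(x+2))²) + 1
Direct substitution at x = -2 gives 3.

Final answer: 3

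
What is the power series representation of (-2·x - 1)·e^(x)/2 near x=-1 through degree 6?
e^(-1)/2 - e^(-1)·(x + 1)/2 - 3·e^(-1)·(x + 1)^2/4 - 5·e^(-1)·(x + 1)^3/12 - 7·e^(-1)·(x + 1)^4/48 - 3·e^(-1)·(x + 1)^5/80 - 11·e^(-1)·(x + 1)^6/1440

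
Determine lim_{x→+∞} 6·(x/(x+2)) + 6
Evaluate the dominant behaviour as x → +∞; each term tends to a finite value or vanishes.
Limit = 12.

Final answer: 12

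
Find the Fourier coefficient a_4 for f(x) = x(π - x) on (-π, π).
a_4 = (1/π) ∫_{-π}^{π} f(x)·cos(4x) dx.
Evaluate the integral (use parity and integration by parts as needed): a_4 = -1/4.

Final answer: -1/4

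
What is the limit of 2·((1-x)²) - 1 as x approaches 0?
Direct substitution at x = 0 gives 1.

Final answer: 1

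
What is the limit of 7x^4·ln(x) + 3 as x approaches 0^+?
The product is a 0·∞ indeterminate form at x → 0⁺.
Rewrite the product as 7·ln(x) / x^(-4) and apply L'Hôpital, or use the standard hierarchy x^(-4) ≫ |ln x| as x → 0⁺.
The indeterminate product → 0, so the limit = 3.

Final answer: 3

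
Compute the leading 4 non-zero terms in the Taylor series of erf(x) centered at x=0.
-x^7/(21·√(π)) + x^5/(5·√(π)) - 2·x^3/(3·√(π)) + 2·x/√(π)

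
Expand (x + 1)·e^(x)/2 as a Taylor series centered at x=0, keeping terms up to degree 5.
x^5/40 + 5·x^4/48 + x^3/3 + 3·x^2/4 + x + 1/2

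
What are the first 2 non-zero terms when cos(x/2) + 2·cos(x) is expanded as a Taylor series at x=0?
3 - 9·x^2/8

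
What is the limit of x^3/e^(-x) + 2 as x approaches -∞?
The quotient is an ∞/∞ indeterminate form as x → -∞.
Compare growth rates of the dominant terms (exponentials ≫ polynomials ≫ logarithms), or apply L'Hôpital's rule; the quotient → 0.
Adding the constant: 0 + 2 = 2. Limit = 2.

Final answer: 2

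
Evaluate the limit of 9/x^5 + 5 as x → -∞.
Evaluate the dominant behaviour as x → -∞; each term tends to a finite value or vanishes.
Limit = 5.

Final answer: 5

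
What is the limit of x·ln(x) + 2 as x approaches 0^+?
The product is a 0·∞ indeterminate form at x → 0⁺.
Rewrite the product as ln(x) / x^(-1) and apply L'Hôpital, or use the standard hierarchy x^(-1) ≫ |ln x| as x → 0⁺.
The indeterminate product → 0, so the limit = 2.

Final answer: 2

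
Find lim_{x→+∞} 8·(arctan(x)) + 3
Evaluate the dominant behaviour as x → +∞; each term tends to a finite value or vanishes.
Limit = 3 + 4·π.

Final answer: 3 + 4·π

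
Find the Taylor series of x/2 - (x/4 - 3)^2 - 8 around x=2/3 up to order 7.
-565/36 + 23·(x - 2/3)/12 - (x - 2/3)^2/16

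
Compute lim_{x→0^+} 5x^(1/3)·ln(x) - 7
The product is a 0·∞ indeterminate form at x → 0⁺.
Rewrite the product as 5·ln(x) / x^(-1/3) and apply L'Hôpital, or use the standard hierarchy x^(-1/3) ≫ |ln x| as x → 0⁺.
The indeterminate product → 0, so the limit = -7.

Final answer: -7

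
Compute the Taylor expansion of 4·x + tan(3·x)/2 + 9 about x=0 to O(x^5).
9·x^3/2 + 11·x/2 + 9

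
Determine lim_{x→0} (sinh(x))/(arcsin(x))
Both numerator and denominator → 0 as x → 0; this is a 0/0 indeterminate form.
Expand each to leading order near x = 0: numerator ~ x, denominator ~ x.
The limit of the ratio is 1.

Final answer: 1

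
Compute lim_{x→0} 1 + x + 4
Direct substitution at x = 0 gives 5.

Final answer: 5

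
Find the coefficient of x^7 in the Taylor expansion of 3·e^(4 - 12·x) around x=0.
Expand to order 7: 3·e^(4 - 12·x) = -746496·x^7·e^(4)/35 + 62208·x^6·e^(4)/5 - 31104·x^5·e^(4)/5 + 2592·x^4·e^(4) - 864·x^3·e^(4) + 216·x^2·e^(4) - 36·x·e^(4) + 3·e^(4) + O(x^8).
The coefficient of x^7 is -746496·e^(4)/35.

Final answer: -746496·e^(4)/35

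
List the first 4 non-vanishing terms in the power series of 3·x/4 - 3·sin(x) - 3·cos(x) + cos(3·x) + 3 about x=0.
x^3/2 - 3·x^2 - 9·x/4 + 1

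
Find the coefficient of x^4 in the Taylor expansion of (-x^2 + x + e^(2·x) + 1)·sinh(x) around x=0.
Expand to order 4: (-x^2 + x + e^(2·x) + 1)·sinh(x) = 11·x^4/6 + 4·x^3/3 + 3·x^2 + 2·x + O(x^5).
The coefficient of x^4 is 11/6.

Final answer: 11/6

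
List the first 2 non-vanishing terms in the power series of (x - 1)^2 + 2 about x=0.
3 - 2·x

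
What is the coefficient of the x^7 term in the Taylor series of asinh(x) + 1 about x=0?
Expand to order 7: asinh(x) + 1 = -5·x^7/112 + 3·x^5/40 - x^3/6 + x + 1 + O(x^8).
The coefficient of x^7 is -5/112.

Final answer: -5/112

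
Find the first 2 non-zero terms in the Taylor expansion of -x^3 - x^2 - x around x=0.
-x^2 - x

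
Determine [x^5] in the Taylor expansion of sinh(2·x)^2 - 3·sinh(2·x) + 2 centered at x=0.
Expand to order 5: sinh(2·x)^2 - 3·sinh(2·x) + 2 = -4·x^5/5 + 16·x^4/3 - 4·x^3 + 4·x^2 - 6·x + 2 + O(x^6).
The coefficient of x^5 is -4/5.

Final answer: -4/5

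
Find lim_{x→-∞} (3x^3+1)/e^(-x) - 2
The quotient is an ∞/∞ indeterminate form as x → -∞.
Compare growth rates of the dominant terms (exponentials ≫ polynomials ≫ logarithms), or apply L'Hôpital's rule; the quotient → 0.
Adding the constant: 0 - 2 = -2. Limit = -2.

Final answer: -2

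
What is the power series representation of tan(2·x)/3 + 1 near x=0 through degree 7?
2176·x^7/945 + 64·x^5/45 + 8·x^3/9 + 2·x/3 + 1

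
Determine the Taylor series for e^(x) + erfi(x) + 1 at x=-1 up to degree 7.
(-e·erfi(1) + 1 + e)·e^(-1) + (√(π) + 2·e^(2))·e^(-1)·(x + 1)/√(π) + (-4·e^(2) + √(π))·e^(-1)·(x + 1)^2/(2·√(π)) + (√(π) + 12·e^(2))·e^(-1)·(x + 1)^3/(6·√(π)) + (-40·e^(2) + √(π))·e^(-1)·(x + 1)^4/(24·√(π)) + (√(π) + 152·e^(2))·e^(-1)·(x + 1)^5/(120·√(π)) + (-624·e^(2) + √(π))·e^(-1)·(x + 1)^6/(720·√(π)) + (√(π) + 2768·e^(2))·e^(-1)·(x + 1)^7/(5040·√(π))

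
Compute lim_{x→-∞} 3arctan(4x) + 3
Evaluate the dominant behaviour as x → -∞; each term tends to a finite value or vanishes.
Limit = 3 - 3·π/2.

Final answer: 3 - 3·π/2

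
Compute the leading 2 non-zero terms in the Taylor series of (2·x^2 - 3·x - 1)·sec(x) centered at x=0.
-3·x - 1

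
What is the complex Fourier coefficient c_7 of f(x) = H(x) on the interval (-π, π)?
Compute the real Fourier coefficients first: a_7 = 0, b_7 = 2/(7·π).
Then c_7 = (a_7 − i·b_7)/2 = -i/(7·π).

Final answer: -i/(7·π)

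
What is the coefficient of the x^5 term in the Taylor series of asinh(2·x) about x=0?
Expand to order 5: asinh(2·x) = 12·x^5/5 - 4·x^3/3 + 2·x + O(x^6).
The coefficient of x^5 is 12/5.

Final answer: 12/5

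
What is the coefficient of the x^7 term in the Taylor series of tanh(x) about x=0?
Expand to order 7: tanh(x) = -17·x^7/315 + 2·x^5/15 - x^3/3 + x + O(x^8).
The coefficient of x^7 is -17/315.

Final answer: -17/315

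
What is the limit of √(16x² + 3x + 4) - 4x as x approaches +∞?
As x → +∞: multiply by the conjugate to get (3x+4)/(√(16x²+3x+4)+4x); the denominator ~ 8x, so the limit is 3/8.
Limit = 3/8.

Final answer: 3/8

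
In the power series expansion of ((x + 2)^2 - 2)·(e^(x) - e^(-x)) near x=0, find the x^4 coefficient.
Expand to order 4: ((x + 2)^2 - 2)·(e^(x) - e^(-x)) = 4·x^4/3 + 8·x^3/3 + 8·x^2 + 4·x + O(x^5).
The coefficient of x^4 is 4/3.

Final answer: 4/3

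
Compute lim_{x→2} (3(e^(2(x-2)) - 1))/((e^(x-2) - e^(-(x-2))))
Both numerator and denominator → 0 as x → 2; this is a 0/0 indeterminate form.
Expand each to leading order near x = 2: numerator ~ 6·(x - 2), denominator ~ 2·(x - 2).
The limit of the ratio is 3.

Final answer: 3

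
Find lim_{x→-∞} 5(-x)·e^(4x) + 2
The product is a 0·∞ indeterminate form at x → -∞.
Rewrite the product as 5(-x) / e^(-4x) (an ∞/∞ form) and apply L'Hôpital, or use the standard hierarchy e^(4|x|) ≫ |(-x)| as x → -∞.
The indeterminate product → 0, so the limit = 2.

Final answer: 2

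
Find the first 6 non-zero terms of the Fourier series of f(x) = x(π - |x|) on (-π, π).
8·sin(x)/π + 8·sin(3·x)/(27·π) + 8·sin(5·x)/(125·π) + 8·sin(7·x)/(343·π) + 8·sin(9·x)/(729·π) + 8·sin(11·x)/(1331·π)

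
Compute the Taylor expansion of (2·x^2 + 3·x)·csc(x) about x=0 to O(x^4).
x^3/3 + x^2/2 + 2·x + 3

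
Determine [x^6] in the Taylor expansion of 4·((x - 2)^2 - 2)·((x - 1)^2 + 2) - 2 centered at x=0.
Expand to order 6: 4·((x - 2)^2 - 2)·((x - 1)^2 + 2) - 2 = 4·x^4 - 24·x^3 + 52·x^2 - 64·x + 22 + O(x^7).
The coefficient of x^6 is 0.

Final answer: 0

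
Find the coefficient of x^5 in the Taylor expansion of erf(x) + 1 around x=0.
Expand to order 5: erf(x) + 1 = x^5/(5·√(π)) - 2·x^3/(3·√(π)) + 2·x/√(π) + 1 + O(x^6).
The coefficient of x^5 is 1/(5·√(π)).

Final answer: 1/(5·√(π))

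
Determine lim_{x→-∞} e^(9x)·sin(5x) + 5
Evaluate the dominant behaviour as x → -∞; each term tends to a finite value or vanishes.
Limit = 5.

Final answer: 5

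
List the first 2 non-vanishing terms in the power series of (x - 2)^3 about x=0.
12·x - 8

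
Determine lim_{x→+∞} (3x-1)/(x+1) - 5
Evaluate the dominant behaviour as x → +∞; each term tends to a finite value or vanishes.
Limit = -2.

Final answer: -2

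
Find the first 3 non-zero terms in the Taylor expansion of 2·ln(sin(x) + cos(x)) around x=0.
4·x^3/3 - 2·x^2 + 2·x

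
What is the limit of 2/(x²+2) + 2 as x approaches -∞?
Evaluate the dominant behaviour as x → -∞; each term tends to a finite value or vanishes.
Limit = 2.

Final answer: 2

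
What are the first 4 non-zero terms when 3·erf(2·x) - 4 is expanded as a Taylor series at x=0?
96·x^5/(5·√(π)) - 16·x^3/√(π) + 12·x/√(π) - 4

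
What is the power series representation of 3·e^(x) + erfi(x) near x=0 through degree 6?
x^6/240 + x^5·(1/40 + 1/(5·√(π))) + x^4/8 + x^3·(2/(3·√(π)) + 1/2) + 3·x^2/2 + x·(2/√(π) + 3) + 3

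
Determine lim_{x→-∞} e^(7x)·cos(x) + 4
Evaluate the dominant behaviour as x → -∞; each term tends to a finite value or vanishes.
Limit = 4.

Final answer: 4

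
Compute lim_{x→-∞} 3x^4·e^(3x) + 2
The product is a 0·∞ indeterminate form at x → -∞.
Rewrite the product as 3x^4 / e^(-3x) (an ∞/∞ form) and apply L'Hôpital, or use the standard hierarchy e^(3|x|) ≫ |x^4| as x → -∞.
The indeterminate product → 0, so the limit = 2.

Final answer: 2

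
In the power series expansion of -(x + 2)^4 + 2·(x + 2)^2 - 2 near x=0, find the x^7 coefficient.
Expand to order 7: -(x + 2)^4 + 2·(x + 2)^2 - 2 = -x^4 - 8·x^3 - 22·x^2 - 24·x - 10 + O(x^8).
The coefficient of x^7 is 0.

Final answer: 0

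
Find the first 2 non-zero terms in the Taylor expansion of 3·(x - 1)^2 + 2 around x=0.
5 - 6·x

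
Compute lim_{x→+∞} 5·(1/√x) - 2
Evaluate the dominant behaviour as x → +∞; each term tends to a finite value or vanishes.
Limit = -2.

Final answer: -2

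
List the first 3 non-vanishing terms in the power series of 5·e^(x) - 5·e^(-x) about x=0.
x^5/12 + 5·x^3/3 + 10·x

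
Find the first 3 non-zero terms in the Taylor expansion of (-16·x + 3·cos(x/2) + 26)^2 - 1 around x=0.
937·x^2/4 - 928·x + 840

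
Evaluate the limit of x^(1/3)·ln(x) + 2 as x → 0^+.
The product is a 0·∞ indeterminate form at x → 0⁺.
Rewrite the product as ln(x) / x^(-1/3) and apply L'Hôpital, or use the standard hierarchy x^(-1/3) ≫ |ln x| as x → 0⁺.
The indeterminate product → 0, so the limit = 2.

Final answer: 2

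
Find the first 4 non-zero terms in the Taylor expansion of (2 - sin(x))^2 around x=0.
2·x^3/3 + x^2 - 4·x + 4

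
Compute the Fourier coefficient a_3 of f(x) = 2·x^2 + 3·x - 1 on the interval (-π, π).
a_3 = (1/π) ∫_{-π}^{π} f(x)·cos(3x) dx.
Evaluate the integral (use parity and integration by parts as needed): a_3 = -8/9.

Final answer: -8/9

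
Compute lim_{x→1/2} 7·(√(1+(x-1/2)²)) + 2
Direct substitution at x = 1/2 gives 9.

Final answer: 9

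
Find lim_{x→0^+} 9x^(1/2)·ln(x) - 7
The product is a 0·∞ indeterminate form at x → 0⁺.
Rewrite the product as 9·ln(x) / x^(-1/2) and apply L'Hôpital, or use the standard hierarchy x^(-1/2) ≫ |ln x| as x → 0⁺.
The indeterminate product → 0, so the limit = -7.

Final answer: -7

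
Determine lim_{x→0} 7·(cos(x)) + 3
Direct substitution at x = 0 gives 10.

Final answer: 10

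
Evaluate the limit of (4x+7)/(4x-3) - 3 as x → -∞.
Evaluate the dominant behaviour as x → -∞; each term tends to a finite value or vanishes.
Limit = -2.

Final answer: -2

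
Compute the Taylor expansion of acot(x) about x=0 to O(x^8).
x^7/7 - x^5/5 + x^3/3 - x + π/2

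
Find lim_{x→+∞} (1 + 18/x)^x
As x → +∞: this is the defining limit (1 + 18/x)^x → e^18.
Limit = e^(18).

Final answer: e^(18)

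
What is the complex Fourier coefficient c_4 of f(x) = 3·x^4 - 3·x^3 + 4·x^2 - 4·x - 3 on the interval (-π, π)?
Compute the real Fourier coefficients first: a_4 = 7/16 + 3·π^2/2, b_4 = 23/16 + 3·π^2/2.
Then c_4 = (a_4 − i·b_4)/2 = 7/32 + 3·π^2/4 - 3·i·π^2/4 - 23·i/32.

Final answer: 7/32 + 3·π^2/4 - 3·i·π^2/4 - 23·i/32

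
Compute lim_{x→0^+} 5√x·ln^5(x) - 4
The product is a 0·∞ indeterminate form at x → 0⁺.
Rewrite the product as 5·ln^5(x) / x^(-1/2) and apply L'Hôpital, or use the standard hierarchy x^(-1/2) ≫ |ln x|^5 as x → 0⁺.
The indeterminate product → 0, so the limit = -4.

Final answer: -4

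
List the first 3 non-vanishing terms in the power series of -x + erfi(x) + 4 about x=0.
2·x^3/(3·√(π)) + x·(-1 + 2/√(π)) + 4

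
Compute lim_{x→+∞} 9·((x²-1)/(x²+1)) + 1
Evaluate the dominant behaviour as x → +∞; each term tends to a finite value or vanishes.
Limit = 10.

Final answer: 10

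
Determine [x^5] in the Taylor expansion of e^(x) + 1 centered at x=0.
Expand to order 5: e^(x) + 1 = x^5/120 + x^4/24 + x^3/6 + x^2/2 + x + 2 + O(x^6).
The coefficient of x^5 is 1/120.

Final answer: 1/120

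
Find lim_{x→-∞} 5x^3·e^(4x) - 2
The product is a 0·∞ indeterminate form at x → -∞.
Rewrite the product as 5x^3 / e^(-4x) (an ∞/∞ form) and apply L'Hôpital, or use the standard hierarchy e^(4|x|) ≫ |x^3| as x → -∞.
The indeterminate product → 0, so the limit = -2.

Final answer: -2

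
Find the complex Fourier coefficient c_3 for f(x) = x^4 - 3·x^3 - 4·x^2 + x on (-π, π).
Compute the real Fourier coefficients first: a_3 = 64/27 - 8·π^2/9, b_3 = 2 - 2·π^2.
Then c_3 = (a_3 − i·b_3)/2 = -4·π^2/9 + 32/27 - i + i·π^2.

Final answer: -4·π^2/9 + 32/27 - i + i·π^2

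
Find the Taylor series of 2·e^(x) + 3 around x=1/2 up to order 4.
3 + 2·e^(1/2) + 2·e^(1/2)·(x - 1/2) + e^(1/2)·(x - 1/2)^2 + e^(1/2)·(x - 1/2)^3/3 + e^(1/2)·(x - 1/2)^4/12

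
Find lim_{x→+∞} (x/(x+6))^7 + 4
As x → +∞: x/(x+6) = 1/(1 + 6/x) → 1, and the 7th power of a limit-1 base also → 1; with the additive constant, 1 + 4 = 5.
Limit = 5.

Final answer: 5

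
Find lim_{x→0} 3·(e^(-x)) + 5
Direct substitution at x = 0 gives 8.

Final answer: 8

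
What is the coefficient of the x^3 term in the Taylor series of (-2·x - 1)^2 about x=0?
Expand to order 3: (-2·x - 1)^2 = 4·x^2 + 4·x + 1 + O(x^4).
The coefficient of x^3 is 0.

Final answer: 0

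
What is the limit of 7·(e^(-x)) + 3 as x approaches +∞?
Evaluate the dominant behaviour as x → +∞; each term tends to a finite value or vanishes.
Limit = 3.

Final answer: 3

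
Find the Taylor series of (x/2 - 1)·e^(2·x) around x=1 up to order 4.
-e^(2)/2 - e^(2)·(x - 1)/2 + e^(2)·(x - 1)^3/3 + e^(2)·(x - 1)^4/3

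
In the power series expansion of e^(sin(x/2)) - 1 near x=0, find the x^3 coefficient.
Expand to order 3: e^(sin(x/2)) - 1 = x^2/8 + x/2 + O(x^4).
The coefficient of x^3 is 0.

Final answer: 0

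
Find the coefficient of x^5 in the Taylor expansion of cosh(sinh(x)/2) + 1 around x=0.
Expand to order 5: cosh(sinh(x)/2) + 1 = 17·x^4/384 + x^2/8 + 2 + O(x^6).
The coefficient of x^5 is 0.

Final answer: 0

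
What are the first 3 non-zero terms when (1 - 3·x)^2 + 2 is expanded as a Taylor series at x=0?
9·x^2 - 6·x + 3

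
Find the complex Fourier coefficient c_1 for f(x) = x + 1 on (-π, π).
Compute the real Fourier coefficients first: a_1 = 0, b_1 = 2.
Then c_1 = (a_1 − i·b_1)/2 = -i.

Final answer: -i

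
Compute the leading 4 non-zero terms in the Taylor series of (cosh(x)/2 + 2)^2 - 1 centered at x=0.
x^6/72 + x^4/6 + 5·x^2/4 + 21/4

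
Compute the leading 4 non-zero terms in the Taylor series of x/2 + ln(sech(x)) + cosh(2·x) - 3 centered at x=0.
3·x^4/4 + 3·x^2/2 + x/2 - 2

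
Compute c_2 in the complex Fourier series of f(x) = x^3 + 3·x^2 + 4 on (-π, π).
Compute the real Fourier coefficients first: a_2 = 3, b_2 = 3/2 - π^2.
Then c_2 = (a_2 − i·b_2)/2 = 3/2 - 3·i/4 + i·π^2/2.

Final answer: 3/2 - 3·i/4 + i·π^2/2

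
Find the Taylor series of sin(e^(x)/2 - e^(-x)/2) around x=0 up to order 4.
x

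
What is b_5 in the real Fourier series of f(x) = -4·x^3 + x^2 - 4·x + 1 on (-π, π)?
b_5 = (1/π) ∫_{-π}^{π} f(x)·sin(5x) dx.
Evaluate the integral (use parity and integration by parts as needed): b_5 = -8·π^2/5 - 152/125.

Final answer: -8·π^2/5 - 152/125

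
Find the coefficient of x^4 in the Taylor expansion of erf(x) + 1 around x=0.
Expand to order 4: erf(x) + 1 = -2·x^3/(3·√(π)) + 2·x/√(π) + 1 + O(x^5).
The coefficient of x^4 is 0.

Final answer: 0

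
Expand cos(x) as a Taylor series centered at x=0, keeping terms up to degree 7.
-x^6/720 + x^4/24 - x^2/2 + 1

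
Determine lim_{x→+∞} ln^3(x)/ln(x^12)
This is an ∞/∞ indeterminate form as x → +∞.
Write ln(x^12) = 12·ln(x), reducing the quotient to ln^2(x)/12 → ∞.
Limit = ∞.

Final answer: ∞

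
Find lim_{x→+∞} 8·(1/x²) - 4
Evaluate the dominant behaviour as x → +∞; each term tends to a finite value or vanishes.
Limit = -4.

Final answer: -4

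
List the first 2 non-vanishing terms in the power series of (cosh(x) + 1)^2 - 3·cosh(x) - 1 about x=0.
7·x^4/24 + x^2/2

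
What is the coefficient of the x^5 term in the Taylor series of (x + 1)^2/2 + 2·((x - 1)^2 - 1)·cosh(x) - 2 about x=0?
Expand to order 5: (x + 1)^2/2 + 2·((x - 1)^2 - 1)·cosh(x) - 2 = -x^5/6 + x^4 - 2·x^3 + 5·x^2/2 - 3·x - 3/2 + O(x^6).
The coefficient of x^5 is -1/6.

Final answer: -1/6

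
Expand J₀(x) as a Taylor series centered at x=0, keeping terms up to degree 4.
x^4/64 - x^2/4 + 1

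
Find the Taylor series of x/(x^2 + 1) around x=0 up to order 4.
-x^3 + x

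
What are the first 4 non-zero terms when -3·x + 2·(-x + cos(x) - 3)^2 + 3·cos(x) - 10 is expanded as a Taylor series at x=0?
2·x^3 + 9·x^2/2 + 5·x + 1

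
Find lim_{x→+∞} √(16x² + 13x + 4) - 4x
As x → +∞: multiply by the conjugate to get (13x+4)/(√(16x²+13x+4)+4x); the denominator ~ 8x, so the limit is 13/8.
Limit = 13/8.

Final answer: 13/8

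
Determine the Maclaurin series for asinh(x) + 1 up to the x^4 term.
-x^3/6 + x + 1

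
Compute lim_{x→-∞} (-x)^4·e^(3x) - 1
The product is a 0·∞ indeterminate form at x → -∞.
Rewrite the product as (-x)^4 / e^(-3x) (an ∞/∞ form) and apply L'Hôpital, or use the standard hierarchy e^(3|x|) ≫ |(-x)^4| as x → -∞.
The indeterminate product → 0, so the limit = -1.

Final answer: -1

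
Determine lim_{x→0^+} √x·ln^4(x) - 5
The product is a 0·∞ indeterminate form at x → 0⁺.
Rewrite the product as ln^4(x) / x^(-1/2) and apply L'Hôpital, or use the standard hierarchy x^(-1/2) ≫ |ln x|^4 as x → 0⁺.
The indeterminate product → 0, so the limit = -5.

Final answer: -5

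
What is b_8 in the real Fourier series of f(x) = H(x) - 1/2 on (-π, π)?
b_8 = (1/π) ∫_{-π}^{π} f(x)·sin(8x) dx.
Evaluate the integral (use parity and integration by parts as needed): b_8 = 0.

Final answer: 0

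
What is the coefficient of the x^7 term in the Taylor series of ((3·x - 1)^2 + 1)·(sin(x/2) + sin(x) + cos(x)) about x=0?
Expand to order 7: ((3·x - 1)^2 + 1)·(sin(x/2) + sin(x) + cos(x)) = 9169·x^7/107520 + 1847·x^6/5760 - 1229·x^5/640 - 79·x^4/24 + 129·x^3/8 - x^2 - 3·x + 2 + O(x^8).
The coefficient of x^7 is 9169/107520.

Final answer: 9169/107520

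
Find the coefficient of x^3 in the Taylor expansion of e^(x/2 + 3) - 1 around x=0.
Expand to order 3: e^(x/2 + 3) - 1 = x^3·e^(3)/48 + x^2·e^(3)/8 + x·e^(3)/2 - 1 + e^(3) + O(x^4).
The coefficient of x^3 is e^(3)/48.

Final answer: e^(3)/48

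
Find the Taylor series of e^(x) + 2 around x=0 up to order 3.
x^3/6 + x^2/2 + x + 3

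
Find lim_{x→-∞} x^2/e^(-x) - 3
The quotient is an ∞/∞ indeterminate form as x → -∞.
Compare growth rates of the dominant terms (exponentials ≫ polynomials ≫ logarithms), or apply L'Hôpital's rule; the quotient → 0.
Adding the constant: 0 - 3 = -3. Limit = -3.

Final answer: -3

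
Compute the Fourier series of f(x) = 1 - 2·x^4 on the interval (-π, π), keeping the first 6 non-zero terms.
(-96 + 16·π^2)·cos(x) + (6 - 4·π^2)·cos(2·x) + (-32/27 + 16·π^2/9)·cos(3·x) + (3/8 - π^2)·cos(4·x) + (-96/625 + 16·π^2/25)·cos(5·x) - 2·π^4/5 + 1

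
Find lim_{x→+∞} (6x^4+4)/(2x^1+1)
This is an ∞/∞ indeterminate form as x → +∞.
Divide numerator and denominator by x^4 and let the lower-order terms vanish; the numerator's degree 4 exceeds the denominator's degree 1, so the quotient diverges.
Limit = ∞.

Final answer: ∞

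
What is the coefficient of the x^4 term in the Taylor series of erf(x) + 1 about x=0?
Expand to order 4: erf(x) + 1 = -2·x^3/(3·√(π)) + 2·x/√(π) + 1 + O(x^5).
The coefficient of x^4 is 0.

Final answer: 0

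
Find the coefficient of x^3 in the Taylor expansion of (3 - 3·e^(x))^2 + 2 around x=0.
Expand to order 3: (3 - 3·e^(x))^2 + 2 = 9·x^3 + 9·x^2 + 2 + O(x^4).
The coefficient of x^3 is 9.

Final answer: 9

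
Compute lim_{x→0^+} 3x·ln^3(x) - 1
The product is a 0·∞ indeterminate form at x → 0⁺.
Rewrite the product as 3·ln^3(x) / x^(-1) and apply L'Hôpital, or use the standard hierarchy x^(-1) ≫ |ln x|^3 as x → 0⁺.
The indeterminate product → 0, so the limit = -1.

Final answer: -1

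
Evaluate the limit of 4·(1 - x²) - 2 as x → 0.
Direct substitution at x = 0 gives 2.

Final answer: 2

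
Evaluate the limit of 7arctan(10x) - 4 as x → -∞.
Evaluate the dominant behaviour as x → -∞; each term tends to a finite value or vanishes.
Limit = -7·π/2 - 4.

Final answer: -7·π/2 - 4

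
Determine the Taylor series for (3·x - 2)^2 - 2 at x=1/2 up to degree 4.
-7/4 - 3·(x - 1/2) + 9·(x - 1/2)^2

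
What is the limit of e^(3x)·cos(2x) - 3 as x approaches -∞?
Evaluate the dominant behaviour as x → -∞; each term tends to a finite value or vanishes.
Limit = -3.

Final answer: -3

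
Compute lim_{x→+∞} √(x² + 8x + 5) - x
As x → +∞: multiply by the conjugate to get (8x+5)/(√(x²+8x+5)+x); the denominator ~ 2x, so the limit is 8/2 = 4.
Limit = 4.

Final answer: 4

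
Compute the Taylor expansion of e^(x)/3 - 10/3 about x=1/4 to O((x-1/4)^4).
-10/3 + e^(1/4)/3 + e^(1/4)·(x - 1/4)/3 + e^(1/4)·(x - 1/4)^2/6 + e^(1/4)·(x - 1/4)^3/18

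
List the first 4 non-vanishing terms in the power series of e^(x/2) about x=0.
x^3/48 + x^2/8 + x/2 + 1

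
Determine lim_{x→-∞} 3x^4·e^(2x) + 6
The product is a 0·∞ indeterminate form at x → -∞.
Rewrite the product as 3x^4 / e^(-2x) (an ∞/∞ form) and apply L'Hôpital, or use the standard hierarchy e^(2|x|) ≫ |x^4| as x → -∞.
The indeterminate product → 0, so the limit = 6.

Final answer: 6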